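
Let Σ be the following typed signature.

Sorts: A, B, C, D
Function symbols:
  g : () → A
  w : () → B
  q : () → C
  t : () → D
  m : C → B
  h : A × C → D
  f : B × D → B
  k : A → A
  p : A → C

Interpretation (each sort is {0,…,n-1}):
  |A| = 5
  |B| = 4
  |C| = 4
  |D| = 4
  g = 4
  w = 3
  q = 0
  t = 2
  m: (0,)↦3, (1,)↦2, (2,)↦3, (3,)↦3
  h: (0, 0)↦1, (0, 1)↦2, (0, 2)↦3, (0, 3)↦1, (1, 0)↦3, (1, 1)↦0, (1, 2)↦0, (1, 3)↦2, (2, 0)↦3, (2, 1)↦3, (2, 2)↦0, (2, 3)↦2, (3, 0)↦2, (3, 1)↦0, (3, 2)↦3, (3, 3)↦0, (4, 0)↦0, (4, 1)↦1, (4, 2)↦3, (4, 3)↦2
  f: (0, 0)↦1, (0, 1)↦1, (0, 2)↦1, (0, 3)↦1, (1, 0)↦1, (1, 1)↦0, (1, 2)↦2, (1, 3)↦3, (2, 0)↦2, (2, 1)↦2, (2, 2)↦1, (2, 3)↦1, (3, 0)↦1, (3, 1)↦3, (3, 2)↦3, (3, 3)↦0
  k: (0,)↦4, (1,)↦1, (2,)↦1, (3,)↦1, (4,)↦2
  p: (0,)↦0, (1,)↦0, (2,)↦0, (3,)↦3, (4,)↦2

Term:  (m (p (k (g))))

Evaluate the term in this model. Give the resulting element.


  g = 4
  (k (g)) = k(4,) = 2
  (p (k (g))) = p(2,) = 0
  (m (p (k (g)))) = m(0,) = 3

value = 3


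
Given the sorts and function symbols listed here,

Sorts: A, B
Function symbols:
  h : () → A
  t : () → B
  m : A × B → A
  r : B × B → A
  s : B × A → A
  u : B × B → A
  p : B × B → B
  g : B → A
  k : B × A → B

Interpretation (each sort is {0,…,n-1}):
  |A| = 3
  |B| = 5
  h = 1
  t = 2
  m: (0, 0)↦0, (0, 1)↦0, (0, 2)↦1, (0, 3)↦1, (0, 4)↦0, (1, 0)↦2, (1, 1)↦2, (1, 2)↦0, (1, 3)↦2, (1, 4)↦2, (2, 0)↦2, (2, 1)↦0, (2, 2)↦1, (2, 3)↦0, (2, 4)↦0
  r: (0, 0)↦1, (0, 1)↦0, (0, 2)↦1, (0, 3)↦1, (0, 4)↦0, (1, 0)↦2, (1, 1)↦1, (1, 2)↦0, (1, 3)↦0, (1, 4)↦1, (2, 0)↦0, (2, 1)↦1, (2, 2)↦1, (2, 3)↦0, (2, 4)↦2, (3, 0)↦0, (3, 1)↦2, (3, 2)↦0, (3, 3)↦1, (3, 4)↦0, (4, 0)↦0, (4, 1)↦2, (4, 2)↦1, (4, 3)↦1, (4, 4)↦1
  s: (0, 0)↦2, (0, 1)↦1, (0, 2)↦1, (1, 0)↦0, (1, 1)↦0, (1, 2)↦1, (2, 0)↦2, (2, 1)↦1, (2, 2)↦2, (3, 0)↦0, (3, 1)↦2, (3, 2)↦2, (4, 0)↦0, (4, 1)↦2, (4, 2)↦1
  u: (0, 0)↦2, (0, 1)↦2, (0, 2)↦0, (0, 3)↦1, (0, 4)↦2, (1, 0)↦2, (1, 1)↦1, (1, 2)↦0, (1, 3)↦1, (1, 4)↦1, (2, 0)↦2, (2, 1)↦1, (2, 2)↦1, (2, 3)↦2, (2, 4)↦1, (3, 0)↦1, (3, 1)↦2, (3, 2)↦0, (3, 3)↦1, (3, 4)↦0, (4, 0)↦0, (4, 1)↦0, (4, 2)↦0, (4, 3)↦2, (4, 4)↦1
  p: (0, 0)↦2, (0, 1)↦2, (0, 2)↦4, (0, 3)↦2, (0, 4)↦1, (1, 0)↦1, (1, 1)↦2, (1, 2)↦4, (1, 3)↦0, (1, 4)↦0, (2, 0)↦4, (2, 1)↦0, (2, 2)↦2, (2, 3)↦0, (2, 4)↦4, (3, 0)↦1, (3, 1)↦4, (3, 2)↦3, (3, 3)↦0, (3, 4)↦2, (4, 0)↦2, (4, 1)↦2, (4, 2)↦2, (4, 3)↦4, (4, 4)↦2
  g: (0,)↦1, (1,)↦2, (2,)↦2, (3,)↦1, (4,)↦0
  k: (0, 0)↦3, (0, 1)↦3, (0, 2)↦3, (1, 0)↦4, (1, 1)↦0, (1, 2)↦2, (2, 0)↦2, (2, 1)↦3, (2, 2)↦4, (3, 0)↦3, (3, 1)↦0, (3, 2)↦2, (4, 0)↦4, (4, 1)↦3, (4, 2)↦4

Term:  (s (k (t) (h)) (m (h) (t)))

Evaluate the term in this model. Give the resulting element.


  t = 2
  h = 1
  (k (t) (h)) = k(2, 1) = 3
  h = 1
  t = 2
  (m (h) (t)) = m(1, 2) = 0
  (s (k (t) (h)) (m (h) (t))) = s(3, 0) = 0

value = 0


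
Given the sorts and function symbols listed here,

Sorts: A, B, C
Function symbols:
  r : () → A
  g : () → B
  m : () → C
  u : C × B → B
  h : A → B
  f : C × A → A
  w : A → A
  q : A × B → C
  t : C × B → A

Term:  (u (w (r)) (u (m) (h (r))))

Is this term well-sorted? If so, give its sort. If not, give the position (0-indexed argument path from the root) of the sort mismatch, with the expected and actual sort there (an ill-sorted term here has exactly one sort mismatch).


    (r) : A
  (w (r)) : A
    (m) : C
      (r) : A
    (h (r)) : B
  (u (m) (h (r))) : B
(u (w (r)) (u (m) (h (r)))) : ✗ arg 0 at [0] has sort A, expected C

ill-sorted at position [0]: expected C, got A


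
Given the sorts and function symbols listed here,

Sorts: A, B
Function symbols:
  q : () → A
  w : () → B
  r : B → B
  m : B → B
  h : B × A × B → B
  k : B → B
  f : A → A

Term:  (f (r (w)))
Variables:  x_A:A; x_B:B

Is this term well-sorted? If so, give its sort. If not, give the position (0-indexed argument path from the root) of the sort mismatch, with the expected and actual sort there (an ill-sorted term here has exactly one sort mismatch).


    (w) : B
  (r (w)) : B
(f (r (w))) : ✗ arg 0 at [0] has sort B, expected A

ill-sorted at position [0]: expected A, got B


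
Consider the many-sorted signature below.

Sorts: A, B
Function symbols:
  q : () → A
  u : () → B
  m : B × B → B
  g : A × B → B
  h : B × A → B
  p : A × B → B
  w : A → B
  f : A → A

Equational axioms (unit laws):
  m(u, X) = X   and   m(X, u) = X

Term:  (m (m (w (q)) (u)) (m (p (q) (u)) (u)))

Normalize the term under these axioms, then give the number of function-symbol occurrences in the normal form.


size = 6

1. (m (m (w (q)) (u)) (m (p (q) (u)) (u)))  →  (m (w (q)) (m (p (q) (u)) (u)))
2. (m (w (q)) (m (p (q) (u)) (u)))  →  (m (w (q)) (p (q) (u)))
normal form: (m (w (q)) (p (q) (u)))


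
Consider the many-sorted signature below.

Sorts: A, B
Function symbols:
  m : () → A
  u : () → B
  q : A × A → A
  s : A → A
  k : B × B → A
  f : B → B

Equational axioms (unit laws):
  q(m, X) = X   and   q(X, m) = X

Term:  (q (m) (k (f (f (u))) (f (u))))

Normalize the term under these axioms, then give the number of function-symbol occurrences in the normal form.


size = 6

1. (q (m) (k (f (f (u))) (f (u))))  →  (k (f (f (u))) (f (u)))
normal form: (k (f (f (u))) (f (u)))


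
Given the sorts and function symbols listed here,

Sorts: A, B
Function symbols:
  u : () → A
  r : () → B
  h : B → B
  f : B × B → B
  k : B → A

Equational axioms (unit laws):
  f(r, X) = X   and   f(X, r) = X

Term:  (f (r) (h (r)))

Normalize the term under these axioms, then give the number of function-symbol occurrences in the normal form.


1. (f (r) (h (r)))  →  (h (r))
normal form: (h (r))

size = 2


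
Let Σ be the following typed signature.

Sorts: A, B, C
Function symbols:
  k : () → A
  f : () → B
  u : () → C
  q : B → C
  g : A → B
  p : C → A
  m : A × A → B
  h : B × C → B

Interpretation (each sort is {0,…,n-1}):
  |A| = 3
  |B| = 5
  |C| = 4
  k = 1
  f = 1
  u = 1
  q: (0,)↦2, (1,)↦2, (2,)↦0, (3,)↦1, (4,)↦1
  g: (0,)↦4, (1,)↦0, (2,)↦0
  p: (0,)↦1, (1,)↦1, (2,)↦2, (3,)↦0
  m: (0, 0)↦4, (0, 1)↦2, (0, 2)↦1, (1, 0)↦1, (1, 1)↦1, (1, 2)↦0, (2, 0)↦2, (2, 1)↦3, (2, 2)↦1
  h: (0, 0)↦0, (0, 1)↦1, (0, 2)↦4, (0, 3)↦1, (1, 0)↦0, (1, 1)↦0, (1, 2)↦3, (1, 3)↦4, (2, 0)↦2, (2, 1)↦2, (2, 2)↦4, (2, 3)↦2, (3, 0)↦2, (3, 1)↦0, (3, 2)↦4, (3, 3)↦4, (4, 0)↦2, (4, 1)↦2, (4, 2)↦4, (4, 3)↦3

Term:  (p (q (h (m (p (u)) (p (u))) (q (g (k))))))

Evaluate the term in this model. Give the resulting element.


value = 1

  u = 1
  (p (u)) = p(1,) = 1
  u = 1
  (p (u)) = p(1,) = 1
  (m (p (u)) (p (u))) = m(1, 1) = 1
  k = 1
  (g (k)) = g(1,) = 0
  (q (g (k))) = q(0,) = 2
  (h (m (p (u)) (p (u))) (q (g (k)))) = h(1, 2) = 3
  (q (h (m (p (u)) (p (u))) (q (g (k))))) = q(3,) = 1
  (p (q (h (m (p (u)) (p (u))) (q (g (k)))))) = p(1,) = 1


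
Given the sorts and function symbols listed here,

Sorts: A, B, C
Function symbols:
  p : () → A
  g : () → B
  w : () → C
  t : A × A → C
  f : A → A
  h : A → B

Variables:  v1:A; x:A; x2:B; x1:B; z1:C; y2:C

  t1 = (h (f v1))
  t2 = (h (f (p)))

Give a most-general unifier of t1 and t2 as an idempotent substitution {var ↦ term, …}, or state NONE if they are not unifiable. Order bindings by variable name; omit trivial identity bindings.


{v1 ↦ (p)}


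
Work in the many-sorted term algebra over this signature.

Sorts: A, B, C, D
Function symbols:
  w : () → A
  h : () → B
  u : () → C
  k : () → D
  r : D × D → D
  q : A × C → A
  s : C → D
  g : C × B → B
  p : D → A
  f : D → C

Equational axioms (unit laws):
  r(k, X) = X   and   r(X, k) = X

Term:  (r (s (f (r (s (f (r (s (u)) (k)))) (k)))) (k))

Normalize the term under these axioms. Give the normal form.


1. (r (s (f (r (s (f (r (s (u)) (k)))) (k)))) (k))  →  (s (f (r (s (f (r (s (u)) (k)))) (k))))
2. (s (f (r (s (f (r (s (u)) (k)))) (k))))  →  (s (f (s (f (r (s (u)) (k))))))
3. (s (f (s (f (r (s (u)) (k))))))  →  (s (f (s (f (s (u))))))

normal form = (s (f (s (f (s (u))))))


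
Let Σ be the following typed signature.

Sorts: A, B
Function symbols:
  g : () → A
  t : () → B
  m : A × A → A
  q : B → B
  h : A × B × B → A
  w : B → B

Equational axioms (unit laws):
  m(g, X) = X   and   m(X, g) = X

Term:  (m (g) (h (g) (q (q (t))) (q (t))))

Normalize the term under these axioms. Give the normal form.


1. (m (g) (h (g) (q (q (t))) (q (t))))  →  (h (g) (q (q (t))) (q (t)))

normal form = (h (g) (q (q (t))) (q (t)))


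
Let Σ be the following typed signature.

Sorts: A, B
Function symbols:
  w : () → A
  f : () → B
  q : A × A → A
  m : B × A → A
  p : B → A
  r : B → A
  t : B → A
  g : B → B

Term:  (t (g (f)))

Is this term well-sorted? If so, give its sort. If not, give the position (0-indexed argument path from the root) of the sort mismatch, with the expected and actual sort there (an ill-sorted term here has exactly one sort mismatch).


    (f) : B
  (g (f)) : B
(t (g (f))) : A

well-sorted; sort = A


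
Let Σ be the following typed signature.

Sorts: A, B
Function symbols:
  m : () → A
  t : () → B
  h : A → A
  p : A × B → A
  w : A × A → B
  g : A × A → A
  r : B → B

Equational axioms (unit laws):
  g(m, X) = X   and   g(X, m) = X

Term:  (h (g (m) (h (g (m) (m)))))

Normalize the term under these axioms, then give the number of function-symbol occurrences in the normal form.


size = 3

1. (h (g (m) (h (g (m) (m)))))  →  (h (h (g (m) (m))))
2. (h (h (g (m) (m))))  →  (h (h (m)))
normal form: (h (h (m)))


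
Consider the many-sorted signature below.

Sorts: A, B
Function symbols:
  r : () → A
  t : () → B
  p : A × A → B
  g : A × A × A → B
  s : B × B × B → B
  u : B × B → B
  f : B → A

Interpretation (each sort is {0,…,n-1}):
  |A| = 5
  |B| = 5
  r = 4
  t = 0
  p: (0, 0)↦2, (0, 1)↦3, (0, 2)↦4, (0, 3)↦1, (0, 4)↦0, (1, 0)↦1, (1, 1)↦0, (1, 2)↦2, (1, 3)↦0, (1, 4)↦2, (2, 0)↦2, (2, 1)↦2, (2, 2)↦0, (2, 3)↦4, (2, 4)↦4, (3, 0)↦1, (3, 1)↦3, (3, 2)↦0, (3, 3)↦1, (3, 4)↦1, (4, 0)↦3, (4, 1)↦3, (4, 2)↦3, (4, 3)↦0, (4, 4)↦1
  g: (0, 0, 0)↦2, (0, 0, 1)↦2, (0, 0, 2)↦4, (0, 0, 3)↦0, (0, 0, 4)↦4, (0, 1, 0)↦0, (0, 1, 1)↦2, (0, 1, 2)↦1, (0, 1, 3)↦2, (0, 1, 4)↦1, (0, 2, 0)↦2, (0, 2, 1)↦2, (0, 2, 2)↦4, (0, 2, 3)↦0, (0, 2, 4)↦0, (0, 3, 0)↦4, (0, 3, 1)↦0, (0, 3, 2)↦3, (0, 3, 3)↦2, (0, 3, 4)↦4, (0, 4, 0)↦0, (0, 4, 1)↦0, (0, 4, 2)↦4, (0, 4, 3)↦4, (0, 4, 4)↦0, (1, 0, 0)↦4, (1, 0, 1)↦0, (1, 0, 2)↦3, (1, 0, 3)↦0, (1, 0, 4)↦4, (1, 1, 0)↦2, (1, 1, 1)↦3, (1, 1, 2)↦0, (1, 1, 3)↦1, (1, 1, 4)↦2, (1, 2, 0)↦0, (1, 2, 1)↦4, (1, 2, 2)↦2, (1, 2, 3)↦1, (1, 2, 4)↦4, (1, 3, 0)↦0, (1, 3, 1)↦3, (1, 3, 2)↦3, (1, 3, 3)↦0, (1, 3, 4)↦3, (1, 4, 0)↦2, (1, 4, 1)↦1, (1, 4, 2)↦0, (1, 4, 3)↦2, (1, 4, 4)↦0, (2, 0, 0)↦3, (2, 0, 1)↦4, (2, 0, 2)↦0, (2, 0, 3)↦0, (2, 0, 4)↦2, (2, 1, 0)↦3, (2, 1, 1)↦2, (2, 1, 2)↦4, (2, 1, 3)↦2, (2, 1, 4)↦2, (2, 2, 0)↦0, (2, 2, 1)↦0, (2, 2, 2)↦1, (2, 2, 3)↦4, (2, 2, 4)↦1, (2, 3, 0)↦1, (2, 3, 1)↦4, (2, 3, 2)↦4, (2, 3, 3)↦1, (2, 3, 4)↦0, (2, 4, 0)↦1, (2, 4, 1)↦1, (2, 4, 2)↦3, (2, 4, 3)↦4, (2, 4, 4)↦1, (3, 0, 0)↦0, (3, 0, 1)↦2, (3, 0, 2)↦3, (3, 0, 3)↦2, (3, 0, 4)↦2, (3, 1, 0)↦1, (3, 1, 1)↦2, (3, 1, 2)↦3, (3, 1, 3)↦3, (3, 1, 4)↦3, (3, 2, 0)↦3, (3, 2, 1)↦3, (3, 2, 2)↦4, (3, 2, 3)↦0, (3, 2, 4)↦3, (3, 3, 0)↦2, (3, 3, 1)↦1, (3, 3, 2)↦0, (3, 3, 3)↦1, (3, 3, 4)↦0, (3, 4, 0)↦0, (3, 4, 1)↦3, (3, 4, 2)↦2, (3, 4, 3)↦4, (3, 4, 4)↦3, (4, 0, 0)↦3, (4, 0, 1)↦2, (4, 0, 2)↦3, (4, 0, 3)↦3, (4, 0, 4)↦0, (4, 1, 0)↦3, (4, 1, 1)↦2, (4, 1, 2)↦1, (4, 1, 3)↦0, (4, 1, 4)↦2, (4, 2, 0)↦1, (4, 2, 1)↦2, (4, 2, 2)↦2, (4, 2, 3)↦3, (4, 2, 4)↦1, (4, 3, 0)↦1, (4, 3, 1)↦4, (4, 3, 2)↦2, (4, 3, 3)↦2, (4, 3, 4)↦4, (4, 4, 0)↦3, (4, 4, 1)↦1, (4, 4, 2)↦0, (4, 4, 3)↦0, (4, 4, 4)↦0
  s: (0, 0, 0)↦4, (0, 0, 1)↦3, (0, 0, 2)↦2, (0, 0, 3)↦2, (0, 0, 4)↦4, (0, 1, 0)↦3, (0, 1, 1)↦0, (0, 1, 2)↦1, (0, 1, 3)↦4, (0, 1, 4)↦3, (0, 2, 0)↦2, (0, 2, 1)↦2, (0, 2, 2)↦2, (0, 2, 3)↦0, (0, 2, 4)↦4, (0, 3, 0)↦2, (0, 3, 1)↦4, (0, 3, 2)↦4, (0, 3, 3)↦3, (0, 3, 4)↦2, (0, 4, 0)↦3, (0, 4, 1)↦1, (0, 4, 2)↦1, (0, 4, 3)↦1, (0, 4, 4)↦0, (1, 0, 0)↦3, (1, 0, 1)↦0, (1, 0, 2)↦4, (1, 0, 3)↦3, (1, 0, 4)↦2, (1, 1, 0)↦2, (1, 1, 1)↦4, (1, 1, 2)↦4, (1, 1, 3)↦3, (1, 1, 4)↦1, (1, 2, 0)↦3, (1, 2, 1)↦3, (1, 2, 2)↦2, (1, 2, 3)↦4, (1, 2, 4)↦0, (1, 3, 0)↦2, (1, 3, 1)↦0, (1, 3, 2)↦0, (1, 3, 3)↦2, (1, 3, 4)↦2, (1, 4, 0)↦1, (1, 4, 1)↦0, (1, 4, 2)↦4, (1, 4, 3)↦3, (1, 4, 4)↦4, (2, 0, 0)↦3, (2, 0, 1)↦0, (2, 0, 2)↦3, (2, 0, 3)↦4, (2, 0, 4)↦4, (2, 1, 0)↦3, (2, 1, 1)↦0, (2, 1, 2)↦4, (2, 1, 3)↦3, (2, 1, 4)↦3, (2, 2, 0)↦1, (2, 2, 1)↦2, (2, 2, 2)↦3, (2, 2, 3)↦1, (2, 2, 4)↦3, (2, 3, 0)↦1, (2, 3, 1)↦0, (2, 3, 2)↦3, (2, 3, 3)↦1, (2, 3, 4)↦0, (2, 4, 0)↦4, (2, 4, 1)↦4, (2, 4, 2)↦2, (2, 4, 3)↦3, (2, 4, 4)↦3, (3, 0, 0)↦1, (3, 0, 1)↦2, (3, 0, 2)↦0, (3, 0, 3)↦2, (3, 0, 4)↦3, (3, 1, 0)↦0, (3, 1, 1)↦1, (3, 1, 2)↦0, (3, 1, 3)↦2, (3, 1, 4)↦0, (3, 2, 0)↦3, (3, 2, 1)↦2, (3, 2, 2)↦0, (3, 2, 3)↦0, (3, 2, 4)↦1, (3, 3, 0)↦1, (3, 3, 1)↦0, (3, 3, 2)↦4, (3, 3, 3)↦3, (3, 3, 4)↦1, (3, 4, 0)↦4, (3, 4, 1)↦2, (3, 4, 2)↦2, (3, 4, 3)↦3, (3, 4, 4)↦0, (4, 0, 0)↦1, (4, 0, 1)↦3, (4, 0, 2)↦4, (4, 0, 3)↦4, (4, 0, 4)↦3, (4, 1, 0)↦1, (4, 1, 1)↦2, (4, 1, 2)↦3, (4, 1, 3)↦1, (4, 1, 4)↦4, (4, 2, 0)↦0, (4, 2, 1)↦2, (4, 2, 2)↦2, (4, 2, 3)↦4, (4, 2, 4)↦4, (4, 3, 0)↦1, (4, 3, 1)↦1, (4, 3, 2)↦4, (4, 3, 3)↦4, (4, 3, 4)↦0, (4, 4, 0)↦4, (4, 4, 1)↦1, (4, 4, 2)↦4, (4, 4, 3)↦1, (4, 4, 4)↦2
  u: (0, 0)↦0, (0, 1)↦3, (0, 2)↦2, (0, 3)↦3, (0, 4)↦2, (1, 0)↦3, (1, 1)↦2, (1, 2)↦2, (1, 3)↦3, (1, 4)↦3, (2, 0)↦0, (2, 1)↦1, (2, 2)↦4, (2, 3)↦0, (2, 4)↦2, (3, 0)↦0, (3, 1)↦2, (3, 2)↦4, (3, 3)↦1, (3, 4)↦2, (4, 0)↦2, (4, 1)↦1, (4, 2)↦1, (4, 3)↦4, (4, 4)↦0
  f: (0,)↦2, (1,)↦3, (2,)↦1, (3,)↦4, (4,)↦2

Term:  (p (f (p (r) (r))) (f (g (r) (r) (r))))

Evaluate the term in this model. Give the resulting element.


value = 0

  r = 4
  r = 4
  (p (r) (r)) = p(4, 4) = 1
  (f (p (r) (r))) = f(1,) = 3
  r = 4
  r = 4
  r = 4
  (g (r) (r) (r)) = g(4, 4, 4) = 0
  (f (g (r) (r) (r))) = f(0,) = 2
  (p (f (p (r) (r))) (f (g (r) (r) (r)))) = p(3, 2) = 0


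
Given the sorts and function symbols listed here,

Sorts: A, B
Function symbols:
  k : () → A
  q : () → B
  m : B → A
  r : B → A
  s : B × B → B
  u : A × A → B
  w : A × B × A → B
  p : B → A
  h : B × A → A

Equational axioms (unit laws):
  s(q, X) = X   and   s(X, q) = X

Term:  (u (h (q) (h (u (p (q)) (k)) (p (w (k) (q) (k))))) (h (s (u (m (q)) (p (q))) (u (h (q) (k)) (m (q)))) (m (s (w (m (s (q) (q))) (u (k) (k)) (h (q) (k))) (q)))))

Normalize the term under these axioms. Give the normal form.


normal form = (u (h (q) (h (u (p (q)) (k)) (p (w (k) (q) (k))))) (h (s (u (m (q)) (p (q))) (u (h (q) (k)) (m (q)))) (m (w (m (q)) (u (k) (k)) (h (q) (k))))))

1. (u (h (q) (h (u (p (q)) (k)) (p (w (k) (q) (k))))) (h (s (u (m (q)) (p (q))) (u (h (q) (k)) (m (q)))) (m (s (w (m (s (q) (q))) (u (k) (k)) (h (q) (k))) (q)))))  →  (u (h (q) (h (u (p (q)) (k)) (p (w (k) (q) (k))))) (h (s (u (m (q)) (p (q))) (u (h (q) (k)) (m (q)))) (m (w (m (s (q) (q))) (u (k) (k)) (h (q) (k))))))
2. (u (h (q) (h (u (p (q)) (k)) (p (w (k) (q) (k))))) (h (s (u (m (q)) (p (q))) (u (h (q) (k)) (m (q)))) (m (w (m (s (q) (q))) (u (k) (k)) (h (q) (k))))))  →  (u (h (q) (h (u (p (q)) (k)) (p (w (k) (q) (k))))) (h (s (u (m (q)) (p (q))) (u (h (q) (k)) (m (q)))) (m (w (m (q)) (u (k) (k)) (h (q) (k))))))


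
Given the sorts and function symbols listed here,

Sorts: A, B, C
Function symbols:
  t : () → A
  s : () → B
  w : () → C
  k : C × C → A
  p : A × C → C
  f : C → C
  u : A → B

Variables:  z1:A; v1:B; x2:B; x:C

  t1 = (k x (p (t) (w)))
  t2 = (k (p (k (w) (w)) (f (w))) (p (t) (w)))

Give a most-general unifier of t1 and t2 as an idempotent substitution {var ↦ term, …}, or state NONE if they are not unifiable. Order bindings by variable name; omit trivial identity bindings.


{x ↦ (p (k (w) (w)) (f (w)))}


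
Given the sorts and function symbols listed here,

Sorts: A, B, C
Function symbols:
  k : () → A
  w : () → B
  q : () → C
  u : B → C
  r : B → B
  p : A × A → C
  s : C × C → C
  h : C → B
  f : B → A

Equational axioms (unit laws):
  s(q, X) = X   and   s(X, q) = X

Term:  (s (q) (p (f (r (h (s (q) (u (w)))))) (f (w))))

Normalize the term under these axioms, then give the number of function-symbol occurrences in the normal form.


1. (s (q) (p (f (r (h (s (q) (u (w)))))) (f (w))))  →  (p (f (r (h (s (q) (u (w)))))) (f (w)))
2. (p (f (r (h (s (q) (u (w)))))) (f (w)))  →  (p (f (r (h (u (w))))) (f (w)))
normal form: (p (f (r (h (u (w))))) (f (w)))

size = 8


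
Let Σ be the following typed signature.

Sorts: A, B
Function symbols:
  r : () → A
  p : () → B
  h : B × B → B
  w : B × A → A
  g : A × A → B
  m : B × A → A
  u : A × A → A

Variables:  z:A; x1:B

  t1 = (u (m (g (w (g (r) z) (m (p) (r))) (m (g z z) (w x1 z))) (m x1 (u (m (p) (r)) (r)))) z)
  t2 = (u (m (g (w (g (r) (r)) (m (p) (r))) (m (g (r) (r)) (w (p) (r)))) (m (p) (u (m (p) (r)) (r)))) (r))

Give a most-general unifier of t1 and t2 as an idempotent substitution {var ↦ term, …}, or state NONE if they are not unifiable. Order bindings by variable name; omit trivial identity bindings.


{x1 ↦ (p), z ↦ (r)}


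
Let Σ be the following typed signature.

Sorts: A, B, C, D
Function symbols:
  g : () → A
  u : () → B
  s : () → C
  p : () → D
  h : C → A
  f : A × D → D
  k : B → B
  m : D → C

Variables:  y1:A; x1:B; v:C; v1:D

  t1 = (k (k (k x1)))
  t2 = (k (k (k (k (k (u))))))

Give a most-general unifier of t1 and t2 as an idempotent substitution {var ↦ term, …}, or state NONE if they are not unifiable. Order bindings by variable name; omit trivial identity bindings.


{x1 ↦ (k (k (u)))}


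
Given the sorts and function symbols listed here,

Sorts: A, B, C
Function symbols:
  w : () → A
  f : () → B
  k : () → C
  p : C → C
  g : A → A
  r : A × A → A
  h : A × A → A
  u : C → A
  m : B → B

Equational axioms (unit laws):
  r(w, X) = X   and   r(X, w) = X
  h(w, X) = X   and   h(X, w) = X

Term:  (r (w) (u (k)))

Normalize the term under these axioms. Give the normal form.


1. (r (w) (u (k)))  →  (u (k))

normal form = (u (k))


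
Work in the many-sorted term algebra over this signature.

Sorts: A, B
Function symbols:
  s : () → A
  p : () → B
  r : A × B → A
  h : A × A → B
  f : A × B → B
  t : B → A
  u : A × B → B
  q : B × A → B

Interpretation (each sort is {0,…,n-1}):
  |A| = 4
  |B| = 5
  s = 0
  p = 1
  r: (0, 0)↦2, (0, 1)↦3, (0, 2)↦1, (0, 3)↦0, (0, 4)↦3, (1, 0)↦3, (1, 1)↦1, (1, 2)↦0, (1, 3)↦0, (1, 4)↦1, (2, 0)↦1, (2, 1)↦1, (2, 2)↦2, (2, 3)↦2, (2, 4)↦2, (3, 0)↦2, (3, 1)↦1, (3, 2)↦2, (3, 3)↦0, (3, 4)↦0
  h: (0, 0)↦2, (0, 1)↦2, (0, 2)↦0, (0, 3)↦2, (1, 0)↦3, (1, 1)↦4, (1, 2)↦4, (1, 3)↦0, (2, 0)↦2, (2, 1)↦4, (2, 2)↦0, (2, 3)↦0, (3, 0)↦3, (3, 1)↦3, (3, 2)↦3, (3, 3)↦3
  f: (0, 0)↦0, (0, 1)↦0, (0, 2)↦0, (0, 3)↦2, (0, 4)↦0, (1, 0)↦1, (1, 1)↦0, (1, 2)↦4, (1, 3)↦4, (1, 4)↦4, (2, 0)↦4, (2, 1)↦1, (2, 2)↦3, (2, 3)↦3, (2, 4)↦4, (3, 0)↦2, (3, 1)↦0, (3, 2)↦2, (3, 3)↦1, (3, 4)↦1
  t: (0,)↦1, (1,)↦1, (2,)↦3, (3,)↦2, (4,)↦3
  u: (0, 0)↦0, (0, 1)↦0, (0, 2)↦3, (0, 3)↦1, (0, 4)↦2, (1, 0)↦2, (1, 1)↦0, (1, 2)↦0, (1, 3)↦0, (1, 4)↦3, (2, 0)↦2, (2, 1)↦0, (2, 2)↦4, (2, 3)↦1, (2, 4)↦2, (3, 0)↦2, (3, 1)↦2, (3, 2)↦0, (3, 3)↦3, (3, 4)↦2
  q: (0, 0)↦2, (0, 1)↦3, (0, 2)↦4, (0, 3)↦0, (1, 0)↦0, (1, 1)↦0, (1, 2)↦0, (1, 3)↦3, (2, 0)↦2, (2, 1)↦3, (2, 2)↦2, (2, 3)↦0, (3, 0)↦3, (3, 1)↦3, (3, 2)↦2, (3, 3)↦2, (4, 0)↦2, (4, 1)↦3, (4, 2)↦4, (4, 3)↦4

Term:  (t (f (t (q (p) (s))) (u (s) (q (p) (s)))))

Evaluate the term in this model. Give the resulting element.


value = 1

  p = 1
  s = 0
  (q (p) (s)) = q(1, 0) = 0
  (t (q (p) (s))) = t(0,) = 1
  s = 0
  p = 1
  s = 0
  (q (p) (s)) = q(1, 0) = 0
  (u (s) (q (p) (s))) = u(0, 0) = 0
  (f (t (q (p) (s))) (u (s) (q (p) (s)))) = f(1, 0) = 1
  (t (f (t (q (p) (s))) (u (s) (q (p) (s))))) = t(1,) = 1


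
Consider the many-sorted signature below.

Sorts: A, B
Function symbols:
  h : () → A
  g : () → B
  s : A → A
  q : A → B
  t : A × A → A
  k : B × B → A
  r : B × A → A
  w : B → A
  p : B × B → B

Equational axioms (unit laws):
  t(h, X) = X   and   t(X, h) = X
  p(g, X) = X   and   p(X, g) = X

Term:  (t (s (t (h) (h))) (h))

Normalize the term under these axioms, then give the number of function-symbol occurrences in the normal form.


1. (t (s (t (h) (h))) (h))  →  (s (t (h) (h)))
2. (s (t (h) (h)))  →  (s (h))
normal form: (s (h))

size = 2


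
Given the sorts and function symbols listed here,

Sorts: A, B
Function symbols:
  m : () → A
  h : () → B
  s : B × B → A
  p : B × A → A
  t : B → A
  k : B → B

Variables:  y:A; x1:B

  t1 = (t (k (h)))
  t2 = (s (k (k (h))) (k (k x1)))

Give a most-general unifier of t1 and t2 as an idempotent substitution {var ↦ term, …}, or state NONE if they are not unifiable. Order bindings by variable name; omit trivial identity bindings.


head clash or occurs-check failure — not unifiable

NONE (not unifiable)


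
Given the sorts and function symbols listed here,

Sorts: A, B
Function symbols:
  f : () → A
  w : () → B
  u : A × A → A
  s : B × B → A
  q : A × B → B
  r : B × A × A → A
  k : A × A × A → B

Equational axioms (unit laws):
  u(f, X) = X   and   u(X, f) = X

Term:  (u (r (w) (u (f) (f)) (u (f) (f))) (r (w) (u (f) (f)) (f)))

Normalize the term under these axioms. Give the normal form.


normal form = (u (r (w) (f) (f)) (r (w) (f) (f)))

1. (u (r (w) (u (f) (f)) (u (f) (f))) (r (w) (u (f) (f)) (f)))  →  (u (r (w) (f) (u (f) (f))) (r (w) (u (f) (f)) (f)))
2. (u (r (w) (f) (u (f) (f))) (r (w) (u (f) (f)) (f)))  →  (u (r (w) (f) (f)) (r (w) (u (f) (f)) (f)))
3. (u (r (w) (f) (f)) (r (w) (u (f) (f)) (f)))  →  (u (r (w) (f) (f)) (r (w) (f) (f)))


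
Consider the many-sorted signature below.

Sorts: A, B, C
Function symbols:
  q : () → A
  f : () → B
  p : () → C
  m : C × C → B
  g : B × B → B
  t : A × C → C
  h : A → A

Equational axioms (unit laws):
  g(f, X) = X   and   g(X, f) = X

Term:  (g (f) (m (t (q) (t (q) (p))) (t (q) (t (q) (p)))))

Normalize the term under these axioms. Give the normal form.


normal form = (m (t (q) (t (q) (p))) (t (q) (t (q) (p))))

1. (g (f) (m (t (q) (t (q) (p))) (t (q) (t (q) (p)))))  →  (m (t (q) (t (q) (p))) (t (q) (t (q) (p))))


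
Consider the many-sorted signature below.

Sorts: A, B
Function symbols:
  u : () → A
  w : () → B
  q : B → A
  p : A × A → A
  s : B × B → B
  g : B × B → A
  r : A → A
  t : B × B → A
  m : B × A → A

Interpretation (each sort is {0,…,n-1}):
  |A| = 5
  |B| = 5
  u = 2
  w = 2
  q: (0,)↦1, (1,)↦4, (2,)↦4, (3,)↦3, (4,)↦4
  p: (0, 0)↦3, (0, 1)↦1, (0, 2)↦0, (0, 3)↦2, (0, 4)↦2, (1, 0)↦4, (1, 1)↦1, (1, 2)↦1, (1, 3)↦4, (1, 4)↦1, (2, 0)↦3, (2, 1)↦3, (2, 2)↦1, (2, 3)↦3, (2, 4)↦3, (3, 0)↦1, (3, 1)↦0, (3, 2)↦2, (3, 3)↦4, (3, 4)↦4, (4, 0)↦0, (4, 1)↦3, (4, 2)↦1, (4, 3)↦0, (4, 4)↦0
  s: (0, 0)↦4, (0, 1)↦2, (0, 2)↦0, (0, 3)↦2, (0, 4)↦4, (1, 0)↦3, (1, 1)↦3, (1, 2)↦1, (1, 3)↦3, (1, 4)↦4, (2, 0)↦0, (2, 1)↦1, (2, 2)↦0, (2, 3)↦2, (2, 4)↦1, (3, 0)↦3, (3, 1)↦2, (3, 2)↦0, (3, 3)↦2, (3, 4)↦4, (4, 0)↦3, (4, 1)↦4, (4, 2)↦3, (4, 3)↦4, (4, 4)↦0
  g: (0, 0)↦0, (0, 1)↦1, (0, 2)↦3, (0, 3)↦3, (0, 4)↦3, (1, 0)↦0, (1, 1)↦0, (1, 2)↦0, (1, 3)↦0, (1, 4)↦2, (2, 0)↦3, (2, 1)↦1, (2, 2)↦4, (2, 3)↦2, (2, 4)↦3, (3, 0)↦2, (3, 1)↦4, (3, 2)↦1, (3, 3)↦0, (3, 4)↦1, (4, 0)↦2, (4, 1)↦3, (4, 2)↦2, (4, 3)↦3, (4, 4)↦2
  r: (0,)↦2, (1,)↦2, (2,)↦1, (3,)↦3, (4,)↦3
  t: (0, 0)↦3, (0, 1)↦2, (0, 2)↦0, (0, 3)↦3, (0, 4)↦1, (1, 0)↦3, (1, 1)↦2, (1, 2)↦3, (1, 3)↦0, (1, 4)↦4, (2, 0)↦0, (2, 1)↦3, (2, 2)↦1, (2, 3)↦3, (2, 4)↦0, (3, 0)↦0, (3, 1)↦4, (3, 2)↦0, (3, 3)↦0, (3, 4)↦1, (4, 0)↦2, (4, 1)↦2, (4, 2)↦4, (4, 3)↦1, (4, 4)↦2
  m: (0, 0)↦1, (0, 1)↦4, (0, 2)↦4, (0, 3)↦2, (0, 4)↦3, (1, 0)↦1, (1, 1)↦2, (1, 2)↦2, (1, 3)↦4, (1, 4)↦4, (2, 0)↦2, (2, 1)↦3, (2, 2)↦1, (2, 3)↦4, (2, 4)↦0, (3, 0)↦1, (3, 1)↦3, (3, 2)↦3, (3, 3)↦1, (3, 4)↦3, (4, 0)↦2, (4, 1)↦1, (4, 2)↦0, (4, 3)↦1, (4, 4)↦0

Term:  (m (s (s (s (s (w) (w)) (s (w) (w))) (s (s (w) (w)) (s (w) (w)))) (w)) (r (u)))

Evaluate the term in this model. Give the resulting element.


  w = 2
  w = 2
  (s (w) (w)) = s(2, 2) = 0
  w = 2
  w = 2
  (s (w) (w)) = s(2, 2) = 0
  (s (s (w) (w)) (s (w) (w))) = s(0, 0) = 4
  w = 2
  w = 2
  (s (w) (w)) = s(2, 2) = 0
  w = 2
  w = 2
  (s (w) (w)) = s(2, 2) = 0
  (s (s (w) (w)) (s (w) (w))) = s(0, 0) = 4
  (s (s (s (w) (w)) (s (w) (w))) (s (s (w) (w)) (s (w) (w)))) = s(4, 4) = 0
  w = 2
  (s (s (s (s (w) (w)) (s (w) (w))) (s (s (w) (w)) (s (w) (w)))) (w)) = s(0, 2) = 0
  u = 2
  (r (u)) = r(2,) = 1
  (m (s (s (s (s (w) (w)) (s (w) (w))) (s (s (w) (w)) (s (w) (w)))) (w)) (r (u))) = m(0, 1) = 4

value = 4


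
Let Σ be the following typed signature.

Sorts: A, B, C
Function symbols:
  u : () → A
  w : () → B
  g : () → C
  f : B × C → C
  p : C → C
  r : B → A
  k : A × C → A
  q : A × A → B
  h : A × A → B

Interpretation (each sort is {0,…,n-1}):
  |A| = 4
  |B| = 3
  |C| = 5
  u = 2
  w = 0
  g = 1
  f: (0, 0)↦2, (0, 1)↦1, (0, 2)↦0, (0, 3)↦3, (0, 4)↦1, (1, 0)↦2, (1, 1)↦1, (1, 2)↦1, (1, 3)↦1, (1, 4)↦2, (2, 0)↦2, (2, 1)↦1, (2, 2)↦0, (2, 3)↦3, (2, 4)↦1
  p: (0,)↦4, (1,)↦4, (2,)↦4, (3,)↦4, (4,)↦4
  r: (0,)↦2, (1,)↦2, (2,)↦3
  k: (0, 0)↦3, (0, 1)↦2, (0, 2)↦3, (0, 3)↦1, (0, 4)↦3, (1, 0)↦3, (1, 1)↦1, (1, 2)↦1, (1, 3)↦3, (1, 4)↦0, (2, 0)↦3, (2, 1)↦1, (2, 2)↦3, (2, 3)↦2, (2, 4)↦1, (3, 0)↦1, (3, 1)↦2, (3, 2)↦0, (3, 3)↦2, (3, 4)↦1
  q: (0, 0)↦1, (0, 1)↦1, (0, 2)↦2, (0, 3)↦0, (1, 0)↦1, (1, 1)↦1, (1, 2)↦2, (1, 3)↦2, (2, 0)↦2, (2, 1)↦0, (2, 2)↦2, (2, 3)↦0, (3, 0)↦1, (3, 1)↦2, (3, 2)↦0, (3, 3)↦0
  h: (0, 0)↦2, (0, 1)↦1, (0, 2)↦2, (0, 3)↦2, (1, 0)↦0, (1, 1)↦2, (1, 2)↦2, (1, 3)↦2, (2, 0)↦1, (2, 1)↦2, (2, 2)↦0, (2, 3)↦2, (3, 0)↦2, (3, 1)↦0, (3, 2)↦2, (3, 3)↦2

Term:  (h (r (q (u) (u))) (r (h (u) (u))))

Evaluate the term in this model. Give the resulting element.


value = 2

  u = 2
  u = 2
  (q (u) (u)) = q(2, 2) = 2
  (r (q (u) (u))) = r(2,) = 3
  u = 2
  u = 2
  (h (u) (u)) = h(2, 2) = 0
  (r (h (u) (u))) = r(0,) = 2
  (h (r (q (u) (u))) (r (h (u) (u)))) = h(3, 2) = 2


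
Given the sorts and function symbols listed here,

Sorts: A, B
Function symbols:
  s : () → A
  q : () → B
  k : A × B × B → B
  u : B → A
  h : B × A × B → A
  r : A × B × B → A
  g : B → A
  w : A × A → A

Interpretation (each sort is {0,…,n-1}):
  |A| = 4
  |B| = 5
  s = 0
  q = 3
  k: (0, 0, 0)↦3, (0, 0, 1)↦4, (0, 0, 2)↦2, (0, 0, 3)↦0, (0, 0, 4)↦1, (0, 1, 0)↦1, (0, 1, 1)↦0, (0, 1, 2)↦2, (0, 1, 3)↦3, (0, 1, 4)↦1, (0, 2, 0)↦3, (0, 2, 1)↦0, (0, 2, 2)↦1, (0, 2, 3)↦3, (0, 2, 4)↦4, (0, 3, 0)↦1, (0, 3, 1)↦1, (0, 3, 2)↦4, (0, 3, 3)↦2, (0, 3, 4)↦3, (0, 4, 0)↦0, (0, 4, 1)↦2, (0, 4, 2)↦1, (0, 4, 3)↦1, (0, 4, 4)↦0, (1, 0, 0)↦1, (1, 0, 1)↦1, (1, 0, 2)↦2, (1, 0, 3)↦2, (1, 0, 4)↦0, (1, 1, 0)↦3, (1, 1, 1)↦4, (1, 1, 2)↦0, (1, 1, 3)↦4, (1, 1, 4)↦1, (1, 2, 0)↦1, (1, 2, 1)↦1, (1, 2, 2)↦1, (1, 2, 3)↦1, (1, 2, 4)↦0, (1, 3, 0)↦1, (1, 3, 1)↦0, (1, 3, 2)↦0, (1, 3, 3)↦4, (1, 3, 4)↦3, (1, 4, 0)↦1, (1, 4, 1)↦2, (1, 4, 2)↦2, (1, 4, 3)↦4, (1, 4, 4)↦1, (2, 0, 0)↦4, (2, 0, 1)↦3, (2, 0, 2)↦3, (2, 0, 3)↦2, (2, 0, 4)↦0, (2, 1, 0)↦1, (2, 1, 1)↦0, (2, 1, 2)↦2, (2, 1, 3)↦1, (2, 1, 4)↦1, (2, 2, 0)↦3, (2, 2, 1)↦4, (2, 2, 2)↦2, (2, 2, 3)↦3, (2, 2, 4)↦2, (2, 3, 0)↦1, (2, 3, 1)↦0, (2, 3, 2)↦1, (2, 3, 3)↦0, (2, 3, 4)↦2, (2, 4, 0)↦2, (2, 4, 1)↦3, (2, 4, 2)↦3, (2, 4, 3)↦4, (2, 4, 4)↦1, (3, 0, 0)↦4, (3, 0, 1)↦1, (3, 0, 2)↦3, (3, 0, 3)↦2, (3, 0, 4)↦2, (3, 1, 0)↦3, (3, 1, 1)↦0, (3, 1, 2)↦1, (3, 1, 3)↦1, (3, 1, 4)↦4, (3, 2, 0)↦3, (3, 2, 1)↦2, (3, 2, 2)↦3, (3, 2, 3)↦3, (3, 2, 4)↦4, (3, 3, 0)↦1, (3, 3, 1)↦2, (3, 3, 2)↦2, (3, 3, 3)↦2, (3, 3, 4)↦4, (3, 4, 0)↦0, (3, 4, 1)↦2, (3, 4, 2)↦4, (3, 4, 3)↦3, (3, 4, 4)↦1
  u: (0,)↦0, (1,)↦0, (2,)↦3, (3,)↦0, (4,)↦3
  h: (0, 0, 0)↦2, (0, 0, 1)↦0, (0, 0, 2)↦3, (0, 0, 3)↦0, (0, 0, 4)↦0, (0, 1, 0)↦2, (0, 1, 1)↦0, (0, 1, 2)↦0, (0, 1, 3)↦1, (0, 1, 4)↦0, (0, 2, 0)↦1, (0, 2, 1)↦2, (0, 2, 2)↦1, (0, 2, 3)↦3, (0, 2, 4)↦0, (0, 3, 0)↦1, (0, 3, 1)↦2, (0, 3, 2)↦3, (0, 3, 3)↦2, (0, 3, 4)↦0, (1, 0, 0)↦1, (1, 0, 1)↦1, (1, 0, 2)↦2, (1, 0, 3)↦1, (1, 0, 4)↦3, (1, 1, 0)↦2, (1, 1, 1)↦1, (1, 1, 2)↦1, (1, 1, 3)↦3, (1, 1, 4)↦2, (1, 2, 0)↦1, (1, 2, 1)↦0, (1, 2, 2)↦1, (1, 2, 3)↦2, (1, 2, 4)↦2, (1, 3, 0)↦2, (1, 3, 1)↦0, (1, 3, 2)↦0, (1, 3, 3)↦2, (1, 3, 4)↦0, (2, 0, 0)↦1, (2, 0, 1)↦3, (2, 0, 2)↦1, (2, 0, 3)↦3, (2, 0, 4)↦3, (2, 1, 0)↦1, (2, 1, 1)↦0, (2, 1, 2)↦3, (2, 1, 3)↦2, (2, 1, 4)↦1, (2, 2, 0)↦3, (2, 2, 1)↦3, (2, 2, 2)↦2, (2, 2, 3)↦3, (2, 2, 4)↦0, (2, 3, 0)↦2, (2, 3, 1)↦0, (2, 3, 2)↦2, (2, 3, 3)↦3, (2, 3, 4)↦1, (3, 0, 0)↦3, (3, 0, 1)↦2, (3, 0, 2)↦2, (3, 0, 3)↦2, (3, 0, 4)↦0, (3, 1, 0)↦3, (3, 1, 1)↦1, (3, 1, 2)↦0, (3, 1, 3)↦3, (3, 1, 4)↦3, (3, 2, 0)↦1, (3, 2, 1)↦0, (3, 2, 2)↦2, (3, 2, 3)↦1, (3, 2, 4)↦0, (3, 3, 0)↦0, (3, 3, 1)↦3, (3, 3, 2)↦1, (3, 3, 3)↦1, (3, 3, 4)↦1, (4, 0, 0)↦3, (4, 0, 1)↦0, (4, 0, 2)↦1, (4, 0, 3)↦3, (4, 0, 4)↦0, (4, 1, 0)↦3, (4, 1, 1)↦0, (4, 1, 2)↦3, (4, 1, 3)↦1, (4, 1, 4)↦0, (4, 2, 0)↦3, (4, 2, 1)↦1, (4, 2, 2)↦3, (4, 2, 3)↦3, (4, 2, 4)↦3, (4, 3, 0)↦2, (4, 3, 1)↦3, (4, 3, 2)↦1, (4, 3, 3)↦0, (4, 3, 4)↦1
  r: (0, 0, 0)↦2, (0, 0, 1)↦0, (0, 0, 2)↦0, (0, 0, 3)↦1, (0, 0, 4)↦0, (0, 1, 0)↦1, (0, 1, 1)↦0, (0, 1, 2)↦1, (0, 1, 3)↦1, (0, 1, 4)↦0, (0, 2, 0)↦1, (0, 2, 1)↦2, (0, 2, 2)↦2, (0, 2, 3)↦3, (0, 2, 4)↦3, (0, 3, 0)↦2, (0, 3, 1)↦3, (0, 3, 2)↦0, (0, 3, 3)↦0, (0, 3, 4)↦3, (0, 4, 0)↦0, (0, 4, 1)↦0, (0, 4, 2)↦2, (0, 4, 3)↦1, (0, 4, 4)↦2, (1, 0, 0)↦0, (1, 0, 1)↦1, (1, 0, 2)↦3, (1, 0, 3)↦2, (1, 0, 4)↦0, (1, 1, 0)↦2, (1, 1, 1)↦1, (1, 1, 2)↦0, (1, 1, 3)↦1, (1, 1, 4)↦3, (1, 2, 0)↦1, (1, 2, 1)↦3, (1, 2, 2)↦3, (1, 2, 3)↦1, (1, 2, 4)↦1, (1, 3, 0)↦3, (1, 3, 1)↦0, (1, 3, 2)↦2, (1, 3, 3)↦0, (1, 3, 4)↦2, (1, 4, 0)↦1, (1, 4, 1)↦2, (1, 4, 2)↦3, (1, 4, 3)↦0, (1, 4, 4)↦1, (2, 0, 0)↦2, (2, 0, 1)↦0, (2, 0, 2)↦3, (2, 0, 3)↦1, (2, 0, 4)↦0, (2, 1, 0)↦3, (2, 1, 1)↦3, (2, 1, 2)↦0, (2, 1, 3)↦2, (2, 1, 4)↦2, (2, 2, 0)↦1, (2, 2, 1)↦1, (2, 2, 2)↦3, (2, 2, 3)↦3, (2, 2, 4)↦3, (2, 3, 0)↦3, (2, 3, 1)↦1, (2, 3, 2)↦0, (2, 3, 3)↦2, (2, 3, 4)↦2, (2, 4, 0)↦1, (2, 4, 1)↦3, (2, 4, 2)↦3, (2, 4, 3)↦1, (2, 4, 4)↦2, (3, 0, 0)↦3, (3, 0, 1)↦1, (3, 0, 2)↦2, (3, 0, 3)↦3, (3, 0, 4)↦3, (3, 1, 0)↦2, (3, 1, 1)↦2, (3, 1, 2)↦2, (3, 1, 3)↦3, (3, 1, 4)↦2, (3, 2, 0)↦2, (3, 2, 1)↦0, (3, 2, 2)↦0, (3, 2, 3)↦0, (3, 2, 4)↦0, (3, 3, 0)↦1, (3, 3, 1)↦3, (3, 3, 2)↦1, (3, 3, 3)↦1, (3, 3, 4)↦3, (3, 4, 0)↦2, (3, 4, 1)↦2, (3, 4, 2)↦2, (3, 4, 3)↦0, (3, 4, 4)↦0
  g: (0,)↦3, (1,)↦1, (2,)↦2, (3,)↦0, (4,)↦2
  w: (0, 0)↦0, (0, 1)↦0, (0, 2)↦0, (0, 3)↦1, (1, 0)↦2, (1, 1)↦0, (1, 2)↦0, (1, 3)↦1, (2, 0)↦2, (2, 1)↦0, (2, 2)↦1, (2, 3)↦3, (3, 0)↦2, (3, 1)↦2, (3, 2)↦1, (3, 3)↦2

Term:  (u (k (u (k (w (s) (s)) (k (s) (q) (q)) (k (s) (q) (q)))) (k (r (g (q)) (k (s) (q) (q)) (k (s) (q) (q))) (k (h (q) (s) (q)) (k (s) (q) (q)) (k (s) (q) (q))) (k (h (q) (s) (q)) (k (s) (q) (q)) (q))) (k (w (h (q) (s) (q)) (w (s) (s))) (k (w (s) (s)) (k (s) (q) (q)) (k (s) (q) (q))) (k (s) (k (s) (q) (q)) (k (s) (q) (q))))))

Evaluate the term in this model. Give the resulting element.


  s = 0
  s = 0
  (w (s) (s)) = w(0, 0) = 0
  s = 0
  q = 3
  q = 3
  (k (s) (q) (q)) = k(0, 3, 3) = 2
  s = 0
  q = 3
  q = 3
  (k (s) (q) (q)) = k(0, 3, 3) = 2
  (k (w (s) (s)) (k (s) (q) (q)) (k (s) (q) (q))) = k(0, 2, 2) = 1
  (u (k (w (s) (s)) (k (s) (q) (q)) (k (s) (q) (q)))) = u(1,) = 0
  q = 3
  (g (q)) = g(3,) = 0
  s = 0
  q = 3
  q = 3
  (k (s) (q) (q)) = k(0, 3, 3) = 2
  s = 0
  q = 3
  q = 3
  (k (s) (q) (q)) = k(0, 3, 3) = 2
  (r (g (q)) (k (s) (q) (q)) (k (s) (q) (q))) = r(0, 2, 2) = 2
  q = 3
  s = 0
  q = 3
  (h (q) (s) (q)) = h(3, 0, 3) = 2
  s = 0
  q = 3
  q = 3
  (k (s) (q) (q)) = k(0, 3, 3) = 2
  s = 0
  q = 3
  q = 3
  (k (s) (q) (q)) = k(0, 3, 3) = 2
  (k (h (q) (s) (q)) (k (s) (q) (q)) (k (s) (q) (q))) = k(2, 2, 2) = 2
  q = 3
  s = 0
  q = 3
  (h (q) (s) (q)) = h(3, 0, 3) = 2
  s = 0
  q = 3
  q = 3
  (k (s) (q) (q)) = k(0, 3, 3) = 2
  q = 3
  (k (h (q) (s) (q)) (k (s) (q) (q)) (q)) = k(2, 2, 3) = 3
  (k (r (g (q)) (k (s) (q) (q)) (k (s) (q) (q))) (k (h (q) (s) (q)) (k (s) (q) (q)) (k (s) (q) (q))) (k (h (q) (s) (q)) (k (s) (q) (q)) (q))) = k(2, 2, 3) = 3
  q = 3
  s = 0
  q = 3
  (h (q) (s) (q)) = h(3, 0, 3) = 2
  s = 0
  s = 0
  (w (s) (s)) = w(0, 0) = 0
  (w (h (q) (s) (q)) (w (s) (s))) = w(2, 0) = 2
  s = 0
  s = 0
  (w (s) (s)) = w(0, 0) = 0
  s = 0
  q = 3
  q = 3
  (k (s) (q) (q)) = k(0, 3, 3) = 2
  s = 0
  q = 3
  q = 3
  (k (s) (q) (q)) = k(0, 3, 3) = 2
  (k (w (s) (s)) (k (s) (q) (q)) (k (s) (q) (q))) = k(0, 2, 2) = 1
  s = 0
  s = 0
  q = 3
  q = 3
  (k (s) (q) (q)) = k(0, 3, 3) = 2
  s = 0
  q = 3
  q = 3
  (k (s) (q) (q)) = k(0, 3, 3) = 2
  (k (s) (k (s) (q) (q)) (k (s) (q) (q))) = k(0, 2, 2) = 1
  (k (w (h (q) (s) (q)) (w (s) (s))) (k (w (s) (s)) (k (s) (q) (q)) (k (s) (q) (q))) (k (s) (k (s) (q) (q)) (k (s) (q) (q)))) = k(2, 1, 1) = 0
  (k (u (k (w (s) (s)) (k (s) (q) (q)) (k (s) (q) (q)))) (k (r (g (q)) (k (s) (q) (q)) (k (s) (q) (q))) (k (h (q) (s) (q)) (k (s) (q) (q)) (k (s) (q) (q))) (k (h (q) (s) (q)) (k (s) (q) (q)) (q))) (k (w (h (q) (s) (q)) (w (s) (s))) (k (w (s) (s)) (k (s) (q) (q)) (k (s) (q) (q))) (k (s) (k (s) (q) (q)) (k (s) (q) (q))))) = k(0, 3, 0) = 1
  (u (k (u (k (w (s) (s)) (k (s) (q) (q)) (k (s) (q) (q)))) (k (r (g (q)) (k (s) (q) (q)) (k (s) (q) (q))) (k (h (q) (s) (q)) (k (s) (q) (q)) (k (s) (q) (q))) (k (h (q) (s) (q)) (k (s) (q) (q)) (q))) (k (w (h (q) (s) (q)) (w (s) (s))) (k (w (s) (s)) (k (s) (q) (q)) (k (s) (q) (q))) (k (s) (k (s) (q) (q)) (k (s) (q) (q)))))) = u(1,) = 0

value = 0


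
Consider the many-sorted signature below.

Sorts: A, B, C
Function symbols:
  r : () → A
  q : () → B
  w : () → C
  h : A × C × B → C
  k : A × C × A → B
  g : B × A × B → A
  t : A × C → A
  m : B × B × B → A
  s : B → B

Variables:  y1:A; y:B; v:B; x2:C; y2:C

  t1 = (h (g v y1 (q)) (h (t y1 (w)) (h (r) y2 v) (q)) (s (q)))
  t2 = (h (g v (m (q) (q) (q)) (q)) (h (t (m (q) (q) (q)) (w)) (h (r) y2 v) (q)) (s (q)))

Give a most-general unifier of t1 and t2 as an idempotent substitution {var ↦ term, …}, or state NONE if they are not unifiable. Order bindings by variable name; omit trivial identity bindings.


{y1 ↦ (m (q) (q) (q))}


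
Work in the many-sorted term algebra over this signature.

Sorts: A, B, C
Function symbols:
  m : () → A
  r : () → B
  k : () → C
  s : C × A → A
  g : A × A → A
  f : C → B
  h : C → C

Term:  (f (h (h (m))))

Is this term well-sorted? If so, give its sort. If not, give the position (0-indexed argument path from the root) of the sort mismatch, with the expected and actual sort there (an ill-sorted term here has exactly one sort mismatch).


      (m) : A
    (h (m)) : ✗ arg 0 at [0, 0, 0] has sort A, expected C

ill-sorted at position [0, 0, 0]: expected C, got A


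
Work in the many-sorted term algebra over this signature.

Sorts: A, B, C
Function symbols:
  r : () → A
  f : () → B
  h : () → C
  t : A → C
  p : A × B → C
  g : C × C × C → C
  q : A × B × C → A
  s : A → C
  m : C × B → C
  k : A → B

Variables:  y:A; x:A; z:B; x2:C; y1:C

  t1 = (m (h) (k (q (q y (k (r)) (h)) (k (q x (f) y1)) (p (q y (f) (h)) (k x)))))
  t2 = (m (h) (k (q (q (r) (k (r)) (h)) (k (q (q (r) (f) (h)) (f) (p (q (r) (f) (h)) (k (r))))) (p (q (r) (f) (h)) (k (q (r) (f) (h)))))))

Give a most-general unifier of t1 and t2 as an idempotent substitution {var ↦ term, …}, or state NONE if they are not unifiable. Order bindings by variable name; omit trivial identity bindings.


{x ↦ (q (r) (f) (h)), y ↦ (r), y1 ↦ (p (q (r) (f) (h)) (k (r)))}


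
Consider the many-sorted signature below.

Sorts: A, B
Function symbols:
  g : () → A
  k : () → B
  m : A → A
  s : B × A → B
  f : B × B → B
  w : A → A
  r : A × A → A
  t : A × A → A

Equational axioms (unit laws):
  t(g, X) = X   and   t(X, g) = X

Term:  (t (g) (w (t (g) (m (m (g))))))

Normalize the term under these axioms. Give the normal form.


normal form = (w (m (m (g))))

1. (t (g) (w (t (g) (m (m (g))))))  →  (w (t (g) (m (m (g)))))
2. (w (t (g) (m (m (g)))))  →  (w (m (m (g))))


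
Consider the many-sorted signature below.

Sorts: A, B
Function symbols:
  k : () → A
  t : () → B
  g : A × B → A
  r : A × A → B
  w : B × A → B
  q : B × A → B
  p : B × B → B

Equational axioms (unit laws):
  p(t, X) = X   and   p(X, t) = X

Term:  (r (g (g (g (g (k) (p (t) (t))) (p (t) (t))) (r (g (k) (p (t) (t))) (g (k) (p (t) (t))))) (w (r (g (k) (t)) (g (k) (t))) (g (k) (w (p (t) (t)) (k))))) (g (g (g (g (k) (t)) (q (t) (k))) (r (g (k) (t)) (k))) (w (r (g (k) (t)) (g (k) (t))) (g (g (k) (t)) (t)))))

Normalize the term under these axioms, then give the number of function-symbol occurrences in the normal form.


size = 55

1. (r (g (g (g (g (k) (p (t) (t))) (p (t) (t))) (r (g (k) (p (t) (t))) (g (k) (p (t) (t))))) (w (r (g (k) (t)) (g (k) (t))) (g (k) (w (p (t) (t)) (k))))) (g (g (g (g (k) (t)) (q (t) (k))) (r (g (k) (t)) (k))) (w (r (g (k) (t)) (g (k) (t))) (g (g (k) (t)) (t)))))  →  (r (g (g (g (g (k) (t)) (p (t) (t))) (r (g (k) (p (t) (t))) (g (k) (p (t) (t))))) (w (r (g (k) (t)) (g (k) (t))) (g (k) (w (p (t) (t)) (k))))) (g (g (g (g (k) (t)) (q (t) (k))) (r (g (k) (t)) (k))) (w (r (g (k) (t)) (g (k) (t))) (g (g (k) (t)) (t)))))
2. (r (g (g (g (g (k) (t)) (p (t) (t))) (r (g (k) (p (t) (t))) (g (k) (p (t) (t))))) (w (r (g (k) (t)) (g (k) (t))) (g (k) (w (p (t) (t)) (k))))) (g (g (g (g (k) (t)) (q (t) (k))) (r (g (k) (t)) (k))) (w (r (g (k) (t)) (g (k) (t))) (g (g (k) (t)) (t)))))  →  (r (g (g (g (g (k) (t)) (t)) (r (g (k) (p (t) (t))) (g (k) (p (t) (t))))) (w (r (g (k) (t)) (g (k) (t))) (g (k) (w (p (t) (t)) (k))))) (g (g (g (g (k) (t)) (q (t) (k))) (r (g (k) (t)) (k))) (w (r (g (k) (t)) (g (k) (t))) (g (g (k) (t)) (t)))))
3. (r (g (g (g (g (k) (t)) (t)) (r (g (k) (p (t) (t))) (g (k) (p (t) (t))))) (w (r (g (k) (t)) (g (k) (t))) (g (k) (w (p (t) (t)) (k))))) (g (g (g (g (k) (t)) (q (t) (k))) (r (g (k) (t)) (k))) (w (r (g (k) (t)) (g (k) (t))) (g (g (k) (t)) (t)))))  →  (r (g (g (g (g (k) (t)) (t)) (r (g (k) (t)) (g (k) (p (t) (t))))) (w (r (g (k) (t)) (g (k) (t))) (g (k) (w (p (t) (t)) (k))))) (g (g (g (g (k) (t)) (q (t) (k))) (r (g (k) (t)) (k))) (w (r (g (k) (t)) (g (k) (t))) (g (g (k) (t)) (t)))))
4. (r (g (g (g (g (k) (t)) (t)) (r (g (k) (t)) (g (k) (p (t) (t))))) (w (r (g (k) (t)) (g (k) (t))) (g (k) (w (p (t) (t)) (k))))) (g (g (g (g (k) (t)) (q (t) (k))) (r (g (k) (t)) (k))) (w (r (g (k) (t)) (g (k) (t))) (g (g (k) (t)) (t)))))  →  (r (g (g (g (g (k) (t)) (t)) (r (g (k) (t)) (g (k) (t)))) (w (r (g (k) (t)) (g (k) (t))) (g (k) (w (p (t) (t)) (k))))) (g (g (g (g (k) (t)) (q (t) (k))) (r (g (k) (t)) (k))) (w (r (g (k) (t)) (g (k) (t))) (g (g (k) (t)) (t)))))
5. (r (g (g (g (g (k) (t)) (t)) (r (g (k) (t)) (g (k) (t)))) (w (r (g (k) (t)) (g (k) (t))) (g (k) (w (p (t) (t)) (k))))) (g (g (g (g (k) (t)) (q (t) (k))) (r (g (k) (t)) (k))) (w (r (g (k) (t)) (g (k) (t))) (g (g (k) (t)) (t)))))  →  (r (g (g (g (g (k) (t)) (t)) (r (g (k) (t)) (g (k) (t)))) (w (r (g (k) (t)) (g (k) (t))) (g (k) (w (t) (k))))) (g (g (g (g (k) (t)) (q (t) (k))) (r (g (k) (t)) (k))) (w (r (g (k) (t)) (g (k) (t))) (g (g (k) (t)) (t)))))
normal form: (r (g (g (g (g (k) (t)) (t)) (r (g (k) (t)) (g (k) (t)))) (w (r (g (k) (t)) (g (k) (t))) (g (k) (w (t) (k))))) (g (g (g (g (k) (t)) (q (t) (k))) (r (g (k) (t)) (k))) (w (r (g (k) (t)) (g (k) (t))) (g (g (k) (t)) (t)))))
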